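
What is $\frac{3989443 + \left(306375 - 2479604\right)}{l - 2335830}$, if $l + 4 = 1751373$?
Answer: $- \frac{1816214}{584461} \approx -3.1075$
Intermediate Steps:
$l = 1751369$ ($l = -4 + 1751373 = 1751369$)
$\frac{3989443 + \left(306375 - 2479604\right)}{l - 2335830} = \frac{3989443 + \left(306375 - 2479604\right)}{1751369 - 2335830} = \frac{3989443 - 2173229}{-584461} = 1816214 \left(- \frac{1}{584461}\right) = - \frac{1816214}{584461}$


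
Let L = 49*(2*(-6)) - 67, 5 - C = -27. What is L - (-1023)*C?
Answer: 32081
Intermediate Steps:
C = 32 (C = 5 - 1*(-27) = 5 + 27 = 32)
L = -655 (L = 49*(-12) - 67 = -588 - 67 = -655)
L - (-1023)*C = -655 - (-1023)*32 = -655 - 1*(-32736) = -655 + 32736 = 32081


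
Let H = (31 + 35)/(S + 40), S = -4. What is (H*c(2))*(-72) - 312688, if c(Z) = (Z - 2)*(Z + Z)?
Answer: -312688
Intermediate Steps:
H = 11/6 (H = (31 + 35)/(-4 + 40) = 66/36 = 66*(1/36) = 11/6 ≈ 1.8333)
c(Z) = 2*Z*(-2 + Z) (c(Z) = (-2 + Z)*(2*Z) = 2*Z*(-2 + Z))
(H*c(2))*(-72) - 312688 = (11*(2*2*(-2 + 2))/6)*(-72) - 312688 = (11*(2*2*0)/6)*(-72) - 312688 = ((11/6)*0)*(-72) - 312688 = 0*(-72) - 312688 = 0 - 312688 = -312688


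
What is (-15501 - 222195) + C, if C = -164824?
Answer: -402520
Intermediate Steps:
(-15501 - 222195) + C = (-15501 - 222195) - 164824 = -237696 - 164824 = -402520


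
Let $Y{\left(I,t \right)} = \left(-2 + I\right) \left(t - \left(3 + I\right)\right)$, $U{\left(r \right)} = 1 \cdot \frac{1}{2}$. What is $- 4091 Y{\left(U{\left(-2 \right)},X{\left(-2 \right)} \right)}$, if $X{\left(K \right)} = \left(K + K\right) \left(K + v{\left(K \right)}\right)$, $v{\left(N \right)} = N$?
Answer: $\frac{306825}{4} \approx 76706.0$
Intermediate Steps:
$U{\left(r \right)} = \frac{1}{2}$ ($U{\left(r \right)} = 1 \cdot \frac{1}{2} = \frac{1}{2}$)
$X{\left(K \right)} = 4 K^{2}$ ($X{\left(K \right)} = \left(K + K\right) \left(K + K\right) = 2 K 2 K = 4 K^{2}$)
$Y{\left(I,t \right)} = \left(-2 + I\right) \left(-3 + t - I\right)$
$- 4091 Y{\left(U{\left(-2 \right)},X{\left(-2 \right)} \right)} = - 4091 \left(6 - \frac{1}{2} - \left(\frac{1}{2}\right)^{2} - 2 \cdot 4 \left(-2\right)^{2} + \frac{4 \left(-2\right)^{2}}{2}\right) = - 4091 \left(6 - \frac{1}{2} - \frac{1}{4} - 2 \cdot 4 \cdot 4 + \frac{4 \cdot 4}{2}\right) = - 4091 \left(6 - \frac{1}{2} - \frac{1}{4} - 32 + \frac{1}{2} \cdot 16\right) = - 4091 \left(6 - \frac{1}{2} - \frac{1}{4} - 32 + 8\right) = \left(-4091\right) \left(- \frac{75}{4}\right) = \frac{306825}{4}$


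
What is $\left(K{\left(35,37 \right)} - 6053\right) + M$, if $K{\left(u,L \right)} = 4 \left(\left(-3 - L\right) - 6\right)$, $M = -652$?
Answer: $-6889$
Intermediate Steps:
$K{\left(u,L \right)} = -36 - 4 L$ ($K{\left(u,L \right)} = 4 \left(-9 - L\right) = -36 - 4 L$)
$\left(K{\left(35,37 \right)} - 6053\right) + M = \left(\left(-36 - 148\right) - 6053\right) - 652 = \left(-184 - 6053\right) - 652 = -6237 - 652 = -6889$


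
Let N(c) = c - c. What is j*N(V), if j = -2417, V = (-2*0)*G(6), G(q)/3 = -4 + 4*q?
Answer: 0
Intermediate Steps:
G(q) = -12 + 12*q (G(q) = 3*(-4 + 4*q) = -12 + 12*q)
V = 0 (V = (-2*0)*(-12 + 12*6) = 0*(-12 + 72) = 0*60 = 0)
N(c) = 0
j*N(V) = -2417*0 = 0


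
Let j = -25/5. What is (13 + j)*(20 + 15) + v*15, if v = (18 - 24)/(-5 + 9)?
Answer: 515/2 ≈ 257.50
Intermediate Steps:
j = -5 (j = -25*⅕ = -5)
v = -3/2 (v = -6/4 = -6*¼ = -3/2 ≈ -1.5000)
(13 + j)*(20 + 15) + v*15 = (13 - 5)*(20 + 15) - 3/2*15 = 8*35 - 45/2 = 280 - 45/2 = 515/2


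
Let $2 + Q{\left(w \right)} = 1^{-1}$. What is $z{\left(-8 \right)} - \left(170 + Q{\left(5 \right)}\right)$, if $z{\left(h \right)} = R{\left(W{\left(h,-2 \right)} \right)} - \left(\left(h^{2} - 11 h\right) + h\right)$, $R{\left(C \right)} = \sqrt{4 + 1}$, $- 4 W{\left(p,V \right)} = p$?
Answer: $-313 + \sqrt{5} \approx -310.76$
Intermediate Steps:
$W{\left(p,V \right)} = - \frac{p}{4}$
$Q{\left(w \right)} = -1$ ($Q{\left(w \right)} = -2 + 1^{-1} = -2 + 1 = -1$)
$R{\left(C \right)} = \sqrt{5}$
$z{\left(h \right)} = \sqrt{5} - h^{2} + 10 h$ ($z{\left(h \right)} = \sqrt{5} - \left(\left(h^{2} - 11 h\right) + h\right) = \sqrt{5} - \left(h^{2} - 10 h\right) = \sqrt{5} - h^{2} + 10 h$)
$z{\left(-8 \right)} - \left(170 + Q{\left(5 \right)}\right) = \left(\sqrt{5} - \left(-8\right)^{2} + 10 \left(-8\right)\right) - 169 = \left(\sqrt{5} - 64 - 80\right) + \left(-170 + 1\right) = \left(\sqrt{5} - 64 - 80\right) - 169 = \left(-144 + \sqrt{5}\right) - 169 = -313 + \sqrt{5}$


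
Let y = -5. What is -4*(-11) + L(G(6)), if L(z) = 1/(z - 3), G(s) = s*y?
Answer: 1451/33 ≈ 43.970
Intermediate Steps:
G(s) = -5*s (G(s) = s*(-5) = -5*s)
L(z) = 1/(-3 + z)
-4*(-11) + L(G(6)) = -4*(-11) + 1/(-3 - 5*6) = 44 + 1/(-3 - 30) = 44 + 1/(-33) = 44 - 1/33 = 1451/33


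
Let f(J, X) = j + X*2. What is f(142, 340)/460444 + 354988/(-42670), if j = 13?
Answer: -81711262181/9823572740 ≈ -8.3179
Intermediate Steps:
f(J, X) = 13 + 2*X (f(J, X) = 13 + X*2 = 13 + 2*X)
f(142, 340)/460444 + 354988/(-42670) = (13 + 2*340)/460444 + 354988/(-42670) = (13 + 680)*(1/460444) + 354988*(-1/42670) = 693*(1/460444) - 177494/21335 = 693/460444 - 177494/21335 = -81711262181/9823572740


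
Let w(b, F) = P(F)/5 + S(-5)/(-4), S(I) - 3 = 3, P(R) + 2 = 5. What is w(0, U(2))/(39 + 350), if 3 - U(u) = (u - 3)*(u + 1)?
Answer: -9/3890 ≈ -0.0023136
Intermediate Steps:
P(R) = 3 (P(R) = -2 + 5 = 3)
U(u) = 3 - (1 + u)*(-3 + u) (U(u) = 3 - (u - 3)*(u + 1) = 3 - (-3 + u)*(1 + u) = 3 - (1 + u)*(-3 + u))
S(I) = 6 (S(I) = 3 + 3 = 6)
w(b, F) = -9/10 (w(b, F) = 3/5 + 6/(-4) = 3*(1/5) + 6*(-1/4) = 3/5 - 3/2 = -9/10)
w(0, U(2))/(39 + 350) = -9/10/(39 + 350) = -9/10/389 = (1/389)*(-9/10) = -9/3890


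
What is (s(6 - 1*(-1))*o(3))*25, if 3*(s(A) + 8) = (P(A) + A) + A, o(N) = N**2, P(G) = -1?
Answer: -825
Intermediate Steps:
s(A) = -25/3 + 2*A/3 (s(A) = -8 + ((-1 + A) + A)/3 = -8 + (-1 + 2*A)/3 = -8 + (-1/3 + 2*A/3) = -25/3 + 2*A/3)
(s(6 - 1*(-1))*o(3))*25 = ((-25/3 + 2*(6 - 1*(-1))/3)*3**2)*25 = ((-25/3 + 2*(6 + 1)/3)*9)*25 = ((-25/3 + (2/3)*7)*9)*25 = ((-25/3 + 14/3)*9)*25 = -11/3*9*25 = -33*25 = -825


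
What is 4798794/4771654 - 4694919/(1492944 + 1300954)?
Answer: -4497594033507/6665757283646 ≈ -0.67473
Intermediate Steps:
4798794/4771654 - 4694919/(1492944 + 1300954) = 4798794*(1/4771654) - 4694919/2793898 = 2399397/2385827 - 4694919*1/2793898 = 2399397/2385827 - 4694919/2793898 = -4497594033507/6665757283646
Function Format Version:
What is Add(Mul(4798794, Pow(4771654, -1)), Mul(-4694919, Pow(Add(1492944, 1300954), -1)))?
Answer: Rational(-4497594033507, 6665757283646) ≈ -0.67473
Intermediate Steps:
Add(Mul(4798794, Pow(4771654, -1)), Mul(-4694919, Pow(Add(1492944, 1300954), -1))) = Add(Mul(4798794, Rational(1, 4771654)), Mul(-4694919, Pow(2793898, -1))) = Add(Rational(2399397, 2385827), Mul(-4694919, Rational(1, 2793898))) = Add(Rational(2399397, 2385827), Rational(-4694919, 2793898)) = Rational(-4497594033507, 6665757283646)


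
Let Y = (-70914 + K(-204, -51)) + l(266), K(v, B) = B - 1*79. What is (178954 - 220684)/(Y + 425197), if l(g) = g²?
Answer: -41730/424909 ≈ -0.098209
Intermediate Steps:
K(v, B) = -79 + B (K(v, B) = B - 79 = -79 + B)
Y = -288 (Y = (-70914 + (-79 - 51)) + 266² = (-70914 - 130) + 70756 = -71044 + 70756 = -288)
(178954 - 220684)/(Y + 425197) = (178954 - 220684)/(-288 + 425197) = -41730/424909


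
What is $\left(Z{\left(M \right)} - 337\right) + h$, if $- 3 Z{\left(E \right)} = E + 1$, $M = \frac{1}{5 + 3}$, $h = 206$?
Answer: $- \frac{1051}{8} \approx -131.38$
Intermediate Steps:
$M = \frac{1}{8} \approx 0.125$
$Z{\left(E \right)} = - \frac{1}{3} - \frac{E}{3}$ ($Z{\left(E \right)} = - \frac{E + 1}{3} = - \frac{1 + E}{3} = - \frac{1}{3} - \frac{E}{3}$)
$\left(Z{\left(M \right)} - 337\right) + h = \left(\left(- \frac{1}{3} - \frac{1}{24}\right) - 337\right) + 206 = \left(- \frac{3}{8} - 337\right) + 206 = - \frac{2699}{8} + 206 = - \frac{1051}{8}$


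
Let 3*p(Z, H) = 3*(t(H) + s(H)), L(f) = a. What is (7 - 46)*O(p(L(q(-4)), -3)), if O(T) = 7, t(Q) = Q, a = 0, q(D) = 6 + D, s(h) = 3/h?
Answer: -273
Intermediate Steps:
L(f) = 0
p(Z, H) = H + 3/H (p(Z, H) = (3*(H + 3/H))/3 = (3*H + 9/H)/3 = H + 3/H)
(7 - 46)*O(p(L(q(-4)), -3)) = (7 - 46)*7 = -39*7 = -273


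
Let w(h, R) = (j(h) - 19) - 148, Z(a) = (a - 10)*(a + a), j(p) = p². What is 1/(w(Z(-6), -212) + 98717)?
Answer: 1/135414 ≈ 7.3848e-6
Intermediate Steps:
Z(a) = 2*a*(-10 + a) (Z(a) = (-10 + a)*(2*a) = 2*a*(-10 + a))
w(h, R) = -167 + h² (w(h, R) = (h² - 19) - 148 = (-19 + h²) - 148 = -167 + h²)
1/(w(Z(-6), -212) + 98717) = 1/((-167 + (2*(-6)*(-10 - 6))²) + 98717) = 1/((-167 + (2*(-6)*(-16))²) + 98717) = 1/((-167 + 192²) + 98717) = 1/((-167 + 36864) + 98717) = 1/(36697 + 98717) = 1/135414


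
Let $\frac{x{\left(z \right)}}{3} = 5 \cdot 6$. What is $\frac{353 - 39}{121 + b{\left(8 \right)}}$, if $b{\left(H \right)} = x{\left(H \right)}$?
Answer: $\frac{314}{211} \approx 1.4882$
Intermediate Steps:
$x{\left(z \right)} = 90$ ($x{\left(z \right)} = 3 \cdot 5 \cdot 6 = 3 \cdot 30 = 90$)
$b{\left(H \right)} = 90$
$\frac{353 - 39}{121 + b{\left(8 \right)}} = \frac{353 - 39}{121 + 90} = \frac{314}{211}$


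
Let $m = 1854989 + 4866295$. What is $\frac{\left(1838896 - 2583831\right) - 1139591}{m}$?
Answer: $- \frac{942263}{3360642} \approx -0.28038$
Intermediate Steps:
$m = 6721284$
$\frac{\left(1838896 - 2583831\right) - 1139591}{m} = \frac{\left(1838896 - 2583831\right) - 1139591}{6721284} = \left(-744935 - 1139591\right) \frac{1}{6721284} = \left(-1884526\right) \frac{1}{6721284} = - \frac{942263}{3360642}$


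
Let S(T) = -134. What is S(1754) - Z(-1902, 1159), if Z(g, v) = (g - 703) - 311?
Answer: 2782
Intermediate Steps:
Z(g, v) = -1014 + g (Z(g, v) = (-703 + g) - 311 = -1014 + g)
S(1754) - Z(-1902, 1159) = -134 - (-1014 - 1902) = -134 - 1*(-2916) = -134 + 2916 = 2782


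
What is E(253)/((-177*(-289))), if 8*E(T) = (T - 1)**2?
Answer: 2646/17051 ≈ 0.15518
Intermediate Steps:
E(T) = (-1 + T)**2/8 (E(T) = (T - 1)**2/8 = (-1 + T)**2/8)
E(253)/((-177*(-289))) = ((-1 + 253)**2/8)/((-177*(-289))) = ((1/8)*252**2)/51153 = ((1/8)*63504)*(1/51153) = 7938*(1/51153) = 2646/17051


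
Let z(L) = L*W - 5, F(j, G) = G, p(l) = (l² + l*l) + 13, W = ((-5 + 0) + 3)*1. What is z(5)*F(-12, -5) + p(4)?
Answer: 120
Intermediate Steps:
W = -2 (W = (-5 + 3)*1 = -2*1 = -2)
p(l) = 13 + 2*l² (p(l) = (l² + l²) + 13 = 2*l² + 13 = 13 + 2*l²)
z(L) = -5 - 2*L (z(L) = L*(-2) - 5 = -2*L - 5 = -5 - 2*L)
z(5)*F(-12, -5) + p(4) = (-5 - 2*5)*(-5) + (13 + 2*4²) = (-5 - 10)*(-5) + (13 + 2*16) = -15*(-5) + (13 + 32) = 75 + 45 = 120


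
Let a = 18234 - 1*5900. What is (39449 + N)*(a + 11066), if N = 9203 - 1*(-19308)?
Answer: 1590264000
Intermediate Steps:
N = 28511 (N = 9203 + 19308 = 28511)
a = 12334 (a = 18234 - 5900 = 12334)
(39449 + N)*(a + 11066) = (39449 + 28511)*(12334 + 11066) = 67960*23400 = 1590264000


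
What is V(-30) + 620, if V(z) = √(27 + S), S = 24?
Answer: 620 + √51 ≈ 627.14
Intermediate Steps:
V(z) = √51 (V(z) = √(27 + 24) = √51)
V(-30) + 620 = √51 + 620 = 620 + √51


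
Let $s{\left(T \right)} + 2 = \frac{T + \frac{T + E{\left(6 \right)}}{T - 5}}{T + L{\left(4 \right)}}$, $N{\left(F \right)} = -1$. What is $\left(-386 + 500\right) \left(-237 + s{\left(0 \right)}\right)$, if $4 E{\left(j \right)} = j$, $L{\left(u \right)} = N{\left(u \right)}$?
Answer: $- \frac{136059}{5} \approx -27212.0$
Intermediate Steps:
$L{\left(u \right)} = -1$
$E{\left(j \right)} = \frac{j}{4}$
$s{\left(T \right)} = -2 + \frac{T + \frac{\frac{3}{2} + T}{-5 + T}}{-1 + T}$ ($s{\left(T \right)} = -2 + \frac{T + \frac{T + \frac{1}{4} \cdot 6}{T - 5}}{T - 1} = -2 + \frac{T + \frac{T + \frac{3}{2}}{-5 + T}}{-1 + T} = -2 + \frac{T + \frac{\frac{3}{2} + T}{-5 + T}}{-1 + T}$)
$\left(-386 + 500\right) \left(-237 + s{\left(0 \right)}\right) = \left(-386 + 500\right) \left(-237 + \frac{- \frac{17}{2} - 0^{2} + 8 \cdot 0}{5 + 0^{2} - 0}\right) = 114 \left(-237 + \frac{- \frac{17}{2} - 0 + 0}{5 + 0 + 0}\right) = 114 \left(-237 + \frac{- \frac{17}{2} + 0 + 0}{5}\right) = 114 \left(-237 + \frac{1}{5} \left(- \frac{17}{2}\right)\right) = 114 \left(-237 - \frac{17}{10}\right) = 114 \left(- \frac{2387}{10}\right) = - \frac{136059}{5}$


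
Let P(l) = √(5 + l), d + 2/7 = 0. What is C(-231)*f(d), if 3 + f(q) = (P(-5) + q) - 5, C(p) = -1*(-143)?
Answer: -8294/7 ≈ -1184.9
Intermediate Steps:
C(p) = 143
d = -2/7 (d = -2/7 + 0 = -2/7 ≈ -0.28571)
f(q) = -8 + q (f(q) = -3 + ((√(5 - 5) + q) - 5) = -3 + ((√0 + q) - 5) = -3 + ((0 + q) - 5) = -3 + (q - 5) = -3 + (-5 + q) = -8 + q)
C(-231)*f(d) = 143*(-8 - 2/7) = 143*(-58/7) = -8294/7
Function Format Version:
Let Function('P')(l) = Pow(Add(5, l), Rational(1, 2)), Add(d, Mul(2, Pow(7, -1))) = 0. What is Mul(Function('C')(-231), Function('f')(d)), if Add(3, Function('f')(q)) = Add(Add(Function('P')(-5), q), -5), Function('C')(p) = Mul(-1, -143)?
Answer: Rational(-8294, 7) ≈ -1184.9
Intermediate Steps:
Function('C')(p) = 143
d = Rational(-2, 7) (d = Add(Rational(-2, 7), 0) = Rational(-2, 7) ≈ -0.28571)
Function('f')(q) = Add(-8, q) (Function('f')(q) = Add(-3, Add(Add(Pow(Add(5, -5), Rational(1, 2)), q), -5)) = Add(-3, Add(Add(Pow(0, Rational(1, 2)), q), -5)) = Add(-3, Add(Add(0, q), -5)) = Add(-3, Add(q, -5)) = Add(-3, Add(-5, q)) = Add(-8, q))
Mul(Function('C')(-231), Function('f')(d)) = Mul(143, Add(-8, Rational(-2, 7))) = Mul(143, Rational(-58, 7)) = Rational(-8294, 7)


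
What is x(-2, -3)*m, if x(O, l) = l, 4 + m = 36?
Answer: -96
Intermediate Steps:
m = 32 (m = -4 + 36 = 32)
x(-2, -3)*m = -3*32 = -96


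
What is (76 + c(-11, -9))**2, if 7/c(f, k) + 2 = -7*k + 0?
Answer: 21557449/3721 ≈ 5793.5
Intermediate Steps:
c(f, k) = 7/(-2 - 7*k) (c(f, k) = 7/(-2 + (-7*k + 0)) = 7/(-2 - 7*k))
(76 + c(-11, -9))**2 = (76 - 7/(2 + 7*(-9)))**2 = (76 - 7/(2 - 63))**2 = (76 - 7/(-61))**2 = (76 - 7*(-1/61))**2 = (76 + 7/61)**2 = (4643/61)**2 = 21557449/3721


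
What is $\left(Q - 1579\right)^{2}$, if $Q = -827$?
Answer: $5788836$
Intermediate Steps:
$\left(Q - 1579\right)^{2} = \left(-827 - 1579\right)^{2} = \left(-2406\right)^{2} = 5788836$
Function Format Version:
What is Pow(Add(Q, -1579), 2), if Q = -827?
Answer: 5788836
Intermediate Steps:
Pow(Add(Q, -1579), 2) = Pow(Add(-827, -1579), 2) = Pow(-2406, 2) = 5788836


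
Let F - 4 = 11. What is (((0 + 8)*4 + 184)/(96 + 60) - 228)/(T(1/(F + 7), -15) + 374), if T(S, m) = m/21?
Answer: -6874/11323 ≈ -0.60708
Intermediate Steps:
F = 15 (F = 4 + 11 = 15)
T(S, m) = m/21 (T(S, m) = m*(1/21) = m/21)
(((0 + 8)*4 + 184)/(96 + 60) - 228)/(T(1/(F + 7), -15) + 374) = (((0 + 8)*4 + 184)/(96 + 60) - 228)/((1/21)*(-15) + 374) = ((8*4 + 184)/156 - 228)/(-5/7 + 374) = ((32 + 184)*(1/156) - 228)/(2613/7) = (216*(1/156) - 228)*(7/2613) = (18/13 - 228)*(7/2613) = -2946/13*7/2613 = -6874/11323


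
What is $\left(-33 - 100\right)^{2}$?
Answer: $17689$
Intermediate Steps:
$\left(-33 - 100\right)^{2} = \left(-133\right)^{2} = 17689$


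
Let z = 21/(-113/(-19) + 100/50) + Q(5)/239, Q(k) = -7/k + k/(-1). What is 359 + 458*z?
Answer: 280943389/180445 ≈ 1556.9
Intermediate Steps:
Q(k) = -k - 7/k (Q(k) = -7/k + k*(-1) = -7/k - k = -k - 7/k)
z = 471973/180445 (z = 21/(-113/(-19) + 100/50) + (-1*5 - 7/5)/239 = 21/(-113*(-1/19) + 100*(1/50)) + (-5 - 7*1/5)*(1/239) = 21/(113/19 + 2) + (-5 - 7/5)*(1/239) = 21/(151/19) - 32/5*1/239 = 21*(19/151) - 32/1195 = 399/151 - 32/1195 = 471973/180445 ≈ 2.6156)
359 + 458*z = 359 + 458*(471973/180445) = 359 + 216163634/180445 = 280943389/180445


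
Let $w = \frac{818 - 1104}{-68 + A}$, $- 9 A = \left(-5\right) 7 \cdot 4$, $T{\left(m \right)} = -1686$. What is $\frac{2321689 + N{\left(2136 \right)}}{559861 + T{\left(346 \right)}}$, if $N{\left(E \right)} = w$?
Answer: $\frac{547919891}{131729300} \approx 4.1594$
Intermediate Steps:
$A = \frac{140}{9}$ ($A = - \frac{\left(-5\right) 7 \cdot 4}{9} = - \frac{\left(-35\right) 4}{9} = \left(- \frac{1}{9}\right) \left(-140\right) = \frac{140}{9} \approx 15.556$)
$w = \frac{1287}{236}$ ($w = \frac{818 - 1104}{-68 + \frac{140}{9}} = - \frac{286}{- \frac{472}{9}} = \left(-286\right) \left(- \frac{9}{472}\right) = \frac{1287}{236} \approx 5.4534$)
$N{\left(E \right)} = \frac{1287}{236}$
$\frac{2321689 + N{\left(2136 \right)}}{559861 + T{\left(346 \right)}} = \frac{2321689 + \frac{1287}{236}}{559861 - 1686} = \frac{547919891}{236 \cdot 558175} = \frac{547919891}{236} \cdot \frac{1}{558175} = \frac{547919891}{131729300}$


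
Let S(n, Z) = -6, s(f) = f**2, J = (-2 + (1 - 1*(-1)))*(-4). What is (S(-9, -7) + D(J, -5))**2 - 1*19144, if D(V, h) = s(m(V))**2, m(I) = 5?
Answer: 364017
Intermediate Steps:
J = 0 (J = (-2 + (1 + 1))*(-4) = (-2 + 2)*(-4) = 0*(-4) = 0)
D(V, h) = 625 (D(V, h) = (5**2)**2 = 25**2 = 625)
(S(-9, -7) + D(J, -5))**2 - 1*19144 = (-6 + 625)**2 - 1*19144 = 619**2 - 19144 = 383161 - 19144 = 364017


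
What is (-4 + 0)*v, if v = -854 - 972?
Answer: 7304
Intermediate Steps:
v = -1826
(-4 + 0)*v = (-4 + 0)*(-1826) = -4*(-1826) = 7304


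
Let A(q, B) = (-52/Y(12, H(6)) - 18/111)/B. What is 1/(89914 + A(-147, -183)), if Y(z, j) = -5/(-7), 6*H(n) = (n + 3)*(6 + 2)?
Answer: 33855/3044051968 ≈ 1.1122e-5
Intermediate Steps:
H(n) = 4 + 4*n/3 (H(n) = ((n + 3)*(6 + 2))/6 = ((3 + n)*8)/6 = (24 + 8*n)/6 = 4 + 4*n/3)
Y(z, j) = 5/7 (Y(z, j) = -5*(-⅐) = 5/7)
A(q, B) = -13498/(185*B) (A(q, B) = (-52/5/7 - 18/111)/B = (-52*7/5 - 18*1/111)/B = (-364/5 - 6/37)/B = -13498/(185*B))
1/(89914 + A(-147, -183)) = 1/(89914 - 13498/185/(-183)) = 1/(89914 - 13498/185*(-1/183)) = 1/(89914 + 13498/33855) = 1/(3044051968/33855) = 33855/3044051968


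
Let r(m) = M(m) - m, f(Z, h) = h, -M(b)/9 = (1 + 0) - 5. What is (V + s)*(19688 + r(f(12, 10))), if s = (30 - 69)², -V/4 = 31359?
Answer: -2442860310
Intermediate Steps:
V = -125436 (V = -4*31359 = -125436)
M(b) = 36 (M(b) = -9*((1 + 0) - 5) = -9*(1 - 5) = -9*(-4) = 36)
s = 1521 (s = (-39)² = 1521)
r(m) = 36 - m
(V + s)*(19688 + r(f(12, 10))) = (-125436 + 1521)*(19688 + (36 - 1*10)) = -123915*(19688 + (36 - 10)) = -123915*(19688 + 26) = -123915*19714 = -2442860310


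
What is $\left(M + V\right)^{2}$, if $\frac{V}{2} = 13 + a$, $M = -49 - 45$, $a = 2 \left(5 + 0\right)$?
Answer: $2304$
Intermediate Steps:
$a = 10$ ($a = 2 \cdot 5 = 10$)
$M = -94$ ($M = -49 - 45 = -94$)
$V = 46$ ($V = 2 \left(13 + 10\right) = 2 \cdot 23 = 46$)
$\left(M + V\right)^{2} = \left(-94 + 46\right)^{2} = \left(-48\right)^{2} = 2304$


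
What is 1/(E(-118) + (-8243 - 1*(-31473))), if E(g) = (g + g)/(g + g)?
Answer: 1/23231 ≈ 4.3046e-5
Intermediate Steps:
E(g) = 1 (E(g) = (2*g)/((2*g)) = (2*g)*(1/(2*g)) = 1)
1/(E(-118) + (-8243 - 1*(-31473))) = 1/(1 + (-8243 - 1*(-31473))) = 1/(1 + (-8243 + 31473)) = 1/(1 + 23230) = 1/23231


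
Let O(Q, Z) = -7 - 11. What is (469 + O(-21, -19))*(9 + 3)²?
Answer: 64944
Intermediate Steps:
O(Q, Z) = -18
(469 + O(-21, -19))*(9 + 3)² = (469 - 18)*(9 + 3)² = 451*12² = 451*144 = 64944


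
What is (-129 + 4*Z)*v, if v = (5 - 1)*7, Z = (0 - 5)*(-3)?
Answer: -1932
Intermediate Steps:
Z = 15 (Z = -5*(-3) = 15)
v = 28 (v = 4*7 = 28)
(-129 + 4*Z)*v = (-129 + 4*15)*28 = (-129 + 60)*28 = -69*28 = -1932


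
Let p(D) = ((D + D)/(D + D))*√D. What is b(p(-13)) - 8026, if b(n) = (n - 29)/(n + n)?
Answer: -16051/2 + 29*I*√13/26 ≈ -8025.5 + 4.0216*I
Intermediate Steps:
p(D) = √D (p(D) = ((2*D)/((2*D)))*√D = ((2*D)*(1/(2*D)))*√D = 1*√D = √D)
b(n) = (-29 + n)/(2*n) (b(n) = (-29 + n)/((2*n)) = (-29 + n)*(1/(2*n)) = (-29 + n)/(2*n))
b(p(-13)) - 8026 = (-29 + √(-13))/(2*(√(-13))) - 8026 = (-29 + I*√13)/(2*((I*√13))) - 8026 = (-I*√13/13)*(-29 + I*√13)/2 - 8026 = -I*√13*(-29 + I*√13)/26 - 8026 = -8026 - I*√13*(-29 + I*√13)/26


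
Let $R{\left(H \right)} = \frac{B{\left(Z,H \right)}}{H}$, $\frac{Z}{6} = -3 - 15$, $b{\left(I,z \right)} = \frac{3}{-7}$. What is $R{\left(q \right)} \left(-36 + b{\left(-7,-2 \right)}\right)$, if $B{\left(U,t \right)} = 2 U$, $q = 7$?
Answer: $\frac{55080}{49} \approx 1124.1$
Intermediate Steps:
$b{\left(I,z \right)} = - \frac{3}{7}$ ($b{\left(I,z \right)} = 3 \left(- \frac{1}{7}\right) = - \frac{3}{7}$)
$Z = -108$ ($Z = 6 \left(-3 - 15\right) = 6 \left(-18\right) = -108$)
$R{\left(H \right)} = - \frac{216}{H}$ ($R{\left(H \right)} = \frac{2 \left(-108\right)}{H} = - \frac{216}{H}$)
$R{\left(q \right)} \left(-36 + b{\left(-7,-2 \right)}\right) = - \frac{216}{7} \left(-36 - \frac{3}{7}\right) = \left(-216\right) \frac{1}{7} \left(- \frac{255}{7}\right) = \left(- \frac{216}{7}\right) \left(- \frac{255}{7}\right) = \frac{55080}{49}$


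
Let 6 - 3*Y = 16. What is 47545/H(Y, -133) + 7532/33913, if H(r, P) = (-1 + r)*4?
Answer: -4836789091/1763476 ≈ -2742.8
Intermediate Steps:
Y = -10/3 (Y = 2 - ⅓*16 = 2 - 16/3 = -10/3 ≈ -3.3333)
H(r, P) = -4 + 4*r
47545/H(Y, -133) + 7532/33913 = 47545/(-4 + 4*(-10/3)) + 7532/33913 = 47545/(-4 - 40/3) + 7532*(1/33913) = 47545/(-52/3) + 7532/33913 = 47545*(-3/52) + 7532/33913 = -142635/52 + 7532/33913 = -4836789091/1763476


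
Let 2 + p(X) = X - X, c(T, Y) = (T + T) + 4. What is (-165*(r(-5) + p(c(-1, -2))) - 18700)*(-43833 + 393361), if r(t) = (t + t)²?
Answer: -12188041360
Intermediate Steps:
r(t) = 4*t² (r(t) = (2*t)² = 4*t²)
c(T, Y) = 4 + 2*T (c(T, Y) = 2*T + 4 = 4 + 2*T)
p(X) = -2 (p(X) = -2 + (X - X) = -2 + 0 = -2)
(-165*(r(-5) + p(c(-1, -2))) - 18700)*(-43833 + 393361) = (-165*(4*(-5)² - 2) - 18700)*(-43833 + 393361) = (-165*(4*25 - 2) - 18700)*349528 = (-165*(100 - 2) - 18700)*349528 = (-165*98 - 18700)*349528 = (-16170 - 18700)*349528 = -34870*349528 = -12188041360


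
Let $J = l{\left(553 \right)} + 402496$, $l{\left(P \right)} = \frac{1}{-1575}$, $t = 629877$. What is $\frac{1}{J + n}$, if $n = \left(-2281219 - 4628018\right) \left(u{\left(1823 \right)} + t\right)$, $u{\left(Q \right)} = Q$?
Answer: $- \frac{1575}{6874189261386301} \approx -2.2912 \cdot 10^{-13}$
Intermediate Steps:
$l{\left(P \right)} = - \frac{1}{1575}$
$n = -4364565012900$ ($n = \left(-2281219 - 4628018\right) \left(1823 + 629877\right) = \left(-6909237\right) 631700 = -4364565012900$)
$J = \frac{633931199}{1575}$ ($J = - \frac{1}{1575} + 402496 = \frac{633931199}{1575} \approx 4.025 \cdot 10^{5}$)
$\frac{1}{J + n} = \frac{1}{\frac{633931199}{1575} - 4364565012900} = \frac{1}{- \frac{6874189261386301}{1575}} = - \frac{1575}{6874189261386301}$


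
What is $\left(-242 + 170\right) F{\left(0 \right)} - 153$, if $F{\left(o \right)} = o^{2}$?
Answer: $-153$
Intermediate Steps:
$\left(-242 + 170\right) F{\left(0 \right)} - 153 = \left(-242 + 170\right) 0^{2} - 153 = \left(-72\right) 0 - 153 = 0 - 153 = -153$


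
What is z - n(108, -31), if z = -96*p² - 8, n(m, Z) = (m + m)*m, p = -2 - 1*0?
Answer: -23720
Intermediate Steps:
p = -2 (p = -2 + 0 = -2)
n(m, Z) = 2*m² (n(m, Z) = (2*m)*m = 2*m²)
z = -392 (z = -96*(-2)² - 8 = -96*4 - 8 = -384 - 8 = -392)
z - n(108, -31) = -392 - 2*108² = -392 - 2*11664 = -392 - 1*23328 = -392 - 23328 = -23720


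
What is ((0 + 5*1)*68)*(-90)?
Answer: -30600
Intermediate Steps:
((0 + 5*1)*68)*(-90) = ((0 + 5)*68)*(-90) = (5*68)*(-90) = 340*(-90) = -30600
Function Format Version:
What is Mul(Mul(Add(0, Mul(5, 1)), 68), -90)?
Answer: -30600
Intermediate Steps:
Mul(Mul(Add(0, Mul(5, 1)), 68), -90) = Mul(Mul(Add(0, 5), 68), -90) = Mul(Mul(5, 68), -90) = Mul(340, -90) = -30600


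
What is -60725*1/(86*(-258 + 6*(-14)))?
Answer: 60725/29412 ≈ 2.0646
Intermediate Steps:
-60725*1/(86*(-258 + 6*(-14))) = -60725*1/(86*(-258 - 84)) = -60725/((-342*86)) = -60725/(-29412) = -60725*(-1/29412) = 60725/29412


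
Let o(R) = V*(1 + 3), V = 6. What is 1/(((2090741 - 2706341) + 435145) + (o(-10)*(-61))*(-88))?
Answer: -1/51623 ≈ -1.9371e-5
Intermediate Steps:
o(R) = 24 (o(R) = 6*(1 + 3) = 6*4 = 24)
1/(((2090741 - 2706341) + 435145) + (o(-10)*(-61))*(-88)) = 1/(((2090741 - 2706341) + 435145) + (24*(-61))*(-88)) = 1/((-615600 + 435145) - 1464*(-88)) = 1/(-180455 + 128832) = 1/(-51623) = -1/51623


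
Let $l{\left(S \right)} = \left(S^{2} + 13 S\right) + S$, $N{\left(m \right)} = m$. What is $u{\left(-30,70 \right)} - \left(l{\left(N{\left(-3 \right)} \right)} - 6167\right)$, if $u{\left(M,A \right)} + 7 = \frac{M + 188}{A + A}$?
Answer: $\frac{433589}{70} \approx 6194.1$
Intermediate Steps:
$u{\left(M,A \right)} = -7 + \frac{188 + M}{2 A}$ ($u{\left(M,A \right)} = -7 + \frac{M + 188}{A + A} = -7 + \frac{188 + M}{2 A}$)
$l{\left(S \right)} = S^{2} + 14 S$
$u{\left(-30,70 \right)} - \left(l{\left(N{\left(-3 \right)} \right)} - 6167\right) = \frac{188 - 30 - 980}{2 \cdot 70} - \left(- 3 \left(14 - 3\right) - 6167\right) = \frac{1}{2} \cdot \frac{1}{70} \left(188 - 30 - 980\right) - \left(\left(-3\right) 11 - 6167\right) = \frac{1}{2} \cdot \frac{1}{70} \left(-822\right) - \left(-33 - 6167\right) = - \frac{411}{70} - -6200 = - \frac{411}{70} + 6200 = \frac{433589}{70}$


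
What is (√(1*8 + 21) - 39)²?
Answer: (39 - √29)² ≈ 1130.0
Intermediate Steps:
(√(1*8 + 21) - 39)² = (√(8 + 21) - 39)² = (√29 - 39)² = (-39 + √29)²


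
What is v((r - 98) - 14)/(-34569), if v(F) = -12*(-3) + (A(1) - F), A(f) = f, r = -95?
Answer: -244/34569 ≈ -0.0070583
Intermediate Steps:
v(F) = 37 - F (v(F) = -12*(-3) + (1 - F) = -4*(-9) + (1 - F) = 36 + (1 - F) = 37 - F)
v((r - 98) - 14)/(-34569) = (37 - ((-95 - 98) - 14))/(-34569) = (37 - (-193 - 14))*(-1/34569) = (37 - 1*(-207))*(-1/34569) = (37 + 207)*(-1/34569) = 244*(-1/34569) = -244/34569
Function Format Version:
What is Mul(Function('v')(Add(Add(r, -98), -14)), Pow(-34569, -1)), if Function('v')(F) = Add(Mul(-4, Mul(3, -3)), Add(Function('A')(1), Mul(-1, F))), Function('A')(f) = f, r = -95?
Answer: Rational(-244, 34569) ≈ -0.0070583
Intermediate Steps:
Function('v')(F) = Add(37, Mul(-1, F)) (Function('v')(F) = Add(Mul(-4, Mul(3, -3)), Add(1, Mul(-1, F))) = Add(Mul(-4, -9), Add(1, Mul(-1, F))) = Add(36, Add(1, Mul(-1, F))) = Add(37, Mul(-1, F)))
Mul(Function('v')(Add(Add(r, -98), -14)), Pow(-34569, -1)) = Mul(Add(37, Mul(-1, Add(Add(-95, -98), -14))), Pow(-34569, -1)) = Mul(Add(37, Mul(-1, Add(-193, -14))), Rational(-1, 34569)) = Mul(Add(37, Mul(-1, -207)), Rational(-1, 34569)) = Mul(Add(37, 207), Rational(-1, 34569)) = Mul(244, Rational(-1, 34569)) = Rational(-244, 34569)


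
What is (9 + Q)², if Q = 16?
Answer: 625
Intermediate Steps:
(9 + Q)² = (9 + 16)² = 25² = 625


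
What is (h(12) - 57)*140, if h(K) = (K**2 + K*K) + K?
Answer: 34020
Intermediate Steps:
h(K) = K + 2*K**2 (h(K) = (K**2 + K**2) + K = 2*K**2 + K = K + 2*K**2)
(h(12) - 57)*140 = (12*(1 + 2*12) - 57)*140 = (12*(1 + 24) - 57)*140 = (12*25 - 57)*140 = (300 - 57)*140 = 243*140 = 34020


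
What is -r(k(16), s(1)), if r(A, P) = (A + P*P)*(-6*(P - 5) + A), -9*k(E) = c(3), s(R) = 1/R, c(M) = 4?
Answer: -1060/81 ≈ -13.086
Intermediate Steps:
k(E) = -4/9 (k(E) = -1/9*4 = -4/9)
r(A, P) = (A + P**2)*(30 + A - 6*P) (r(A, P) = (A + P**2)*(-6*(-5 + P) + A) = (A + P**2)*((30 - 6*P) + A) = (A + P**2)*(30 + A - 6*P))
-r(k(16), s(1)) = -((-4/9)**2 - 6*(1/1)**3 + 30*(-4/9) + 30*(1/1)**2 - 4*(1/1)**2/9 - 6*(-4/9)/1) = -(16/81 - 6*1**3 - 40/3 + 30*1**2 - 4/9*1**2 - 6*(-4/9)*1) = -(16/81 - 6*1 - 40/3 + 30*1 - 4/9*1 + 8/3) = -(16/81 - 6 - 40/3 + 30 - 4/9 + 8/3) = -1*1060/81 = -1060/81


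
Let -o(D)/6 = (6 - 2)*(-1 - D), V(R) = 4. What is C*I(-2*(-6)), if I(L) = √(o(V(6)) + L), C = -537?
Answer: -1074*√33 ≈ -6169.7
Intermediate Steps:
o(D) = 24 + 24*D (o(D) = -6*(6 - 2)*(-1 - D) = -24*(-1 - D) = -6*(-4 - 4*D) = 24 + 24*D)
I(L) = √(120 + L) (I(L) = √((24 + 24*4) + L) = √((24 + 96) + L) = √(120 + L))
C*I(-2*(-6)) = -537*√(120 - 2*(-6)) = -537*√(120 + 12) = -1074*√33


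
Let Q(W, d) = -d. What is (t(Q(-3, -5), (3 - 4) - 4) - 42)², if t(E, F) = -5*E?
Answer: 4489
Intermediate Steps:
(t(Q(-3, -5), (3 - 4) - 4) - 42)² = (-(-5)*(-5) - 42)² = (-5*5 - 42)² = (-25 - 42)² = (-67)² = 4489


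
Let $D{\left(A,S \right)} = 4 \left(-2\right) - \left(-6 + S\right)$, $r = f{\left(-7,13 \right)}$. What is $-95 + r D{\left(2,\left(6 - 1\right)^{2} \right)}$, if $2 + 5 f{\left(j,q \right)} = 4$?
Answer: $- \frac{529}{5} \approx -105.8$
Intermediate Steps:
$f{\left(j,q \right)} = \frac{2}{5}$ ($f{\left(j,q \right)} = - \frac{2}{5} + \frac{1}{5} \cdot 4 = - \frac{2}{5} + \frac{4}{5} = \frac{2}{5}$)
$r = \frac{2}{5} \approx 0.4$
$D{\left(A,S \right)} = -2 - S$ ($D{\left(A,S \right)} = -8 - \left(-6 + S\right) = -2 - S$)
$-95 + r D{\left(2,\left(6 - 1\right)^{2} \right)} = -95 + \frac{2 \left(-2 - \left(6 - 1\right)^{2}\right)}{5} = -95 + \frac{2 \left(-2 - 5^{2}\right)}{5} = -95 + \frac{2 \left(-2 - 25\right)}{5} = -95 + \frac{2}{5} \left(-27\right) = -95 - \frac{54}{5} = - \frac{529}{5}$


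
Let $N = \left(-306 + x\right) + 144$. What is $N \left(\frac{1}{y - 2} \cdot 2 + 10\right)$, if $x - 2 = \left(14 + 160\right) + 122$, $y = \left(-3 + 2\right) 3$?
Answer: $\frac{6528}{5} \approx 1305.6$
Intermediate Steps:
$y = -3$ ($y = \left(-1\right) 3 = -3$)
$x = 298$ ($x = 2 + \left(\left(14 + 160\right) + 122\right) = 2 + \left(174 + 122\right) = 2 + 296 = 298$)
$N = 136$ ($N = \left(-306 + 298\right) + 144 = -8 + 144 = 136$)
$N \left(\frac{1}{y - 2} \cdot 2 + 10\right) = 136 \left(\frac{1}{-3 - 2} \cdot 2 + 10\right) = 136 \left(\frac{1}{-5} \cdot 2 + 10\right) = 136 \left(\left(- \frac{1}{5}\right) 2 + 10\right) = 136 \left(- \frac{2}{5} + 10\right) = 136 \cdot \frac{48}{5} = \frac{6528}{5}$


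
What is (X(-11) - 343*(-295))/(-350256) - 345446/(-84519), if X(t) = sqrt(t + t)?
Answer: 37480826387/9867762288 - I*sqrt(22)/350256 ≈ 3.7983 - 1.3391e-5*I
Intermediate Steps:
X(t) = sqrt(2)*sqrt(t) (X(t) = sqrt(2*t) = sqrt(2)*sqrt(t))
(X(-11) - 343*(-295))/(-350256) - 345446/(-84519) = (sqrt(2)*sqrt(-11) - 343*(-295))/(-350256) - 345446/(-84519) = (sqrt(2)*(I*sqrt(11)) + 101185)*(-1/350256) - 345446*(-1/84519) = (I*sqrt(22) + 101185)*(-1/350256) + 345446/84519 = (101185 + I*sqrt(22))*(-1/350256) + 345446/84519 = (-101185/350256 - I*sqrt(22)/350256) + 345446/84519 = 37480826387/9867762288 - I*sqrt(22)/350256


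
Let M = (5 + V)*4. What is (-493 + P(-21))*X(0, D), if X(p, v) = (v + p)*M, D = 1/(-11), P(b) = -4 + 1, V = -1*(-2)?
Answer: 13888/11 ≈ 1262.5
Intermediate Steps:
V = 2
P(b) = -3
D = -1/11 ≈ -0.090909
M = 28 (M = (5 + 2)*4 = 7*4 = 28)
X(p, v) = 28*p + 28*v (X(p, v) = (v + p)*28 = (p + v)*28 = 28*p + 28*v)
(-493 + P(-21))*X(0, D) = (-493 - 3)*(28*0 + 28*(-1/11)) = -496*(0 - 28/11) = -496*(-28/11) = 13888/11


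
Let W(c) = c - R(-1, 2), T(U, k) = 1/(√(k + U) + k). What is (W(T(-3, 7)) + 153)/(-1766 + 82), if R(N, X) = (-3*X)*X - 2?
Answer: -376/3789 ≈ -0.099235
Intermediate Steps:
R(N, X) = -2 - 3*X² (R(N, X) = -3*X² - 2 = -2 - 3*X²)
T(U, k) = 1/(k + √(U + k)) (T(U, k) = 1/(√(U + k) + k) = 1/(k + √(U + k)))
W(c) = 14 + c (W(c) = c - (-2 - 3*2²) = c - (-2 - 3*4) = c - (-2 - 12) = c - 1*(-14) = c + 14 = 14 + c)
(W(T(-3, 7)) + 153)/(-1766 + 82) = ((14 + 1/(7 + √(-3 + 7))) + 153)/(-1766 + 82) = ((14 + 1/(7 + √4)) + 153)/(-1684) = ((14 + 1/(7 + 2)) + 153)*(-1/1684) = ((14 + 1/9) + 153)*(-1/1684) = ((14 + ⅑) + 153)*(-1/1684) = (127/9 + 153)*(-1/1684) = (1504/9)*(-1/1684) = -376/3789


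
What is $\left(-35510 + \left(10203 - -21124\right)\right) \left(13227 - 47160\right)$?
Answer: $141941739$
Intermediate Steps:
$\left(-35510 + \left(10203 - -21124\right)\right) \left(13227 - 47160\right) = \left(-35510 + \left(10203 + 21124\right)\right) \left(-33933\right) = \left(-35510 + 31327\right) \left(-33933\right) = \left(-4183\right) \left(-33933\right) = 141941739$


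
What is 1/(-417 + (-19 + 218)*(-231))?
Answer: -1/46386 ≈ -2.1558e-5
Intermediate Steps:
1/(-417 + (-19 + 218)*(-231)) = 1/(-417 + 199*(-231)) = 1/(-417 - 45969) = 1/(-46386) = -1/46386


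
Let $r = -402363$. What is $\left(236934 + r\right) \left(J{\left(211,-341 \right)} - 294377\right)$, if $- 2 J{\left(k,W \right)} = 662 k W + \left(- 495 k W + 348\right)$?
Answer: $- \frac{1890310035735}{2} \approx -9.4515 \cdot 10^{11}$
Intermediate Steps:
$J{\left(k,W \right)} = -174 - \frac{167 W k}{2}$ ($J{\left(k,W \right)} = - \frac{662 k W + \left(- 495 k W + 348\right)}{2} = - \frac{662 W k - \left(-348 + 495 W k\right)}{2} = - \frac{348 + 167 W k}{2} = -174 - \frac{167 W k}{2}$)
$\left(236934 + r\right) \left(J{\left(211,-341 \right)} - 294377\right) = \left(236934 - 402363\right) \left(\left(-174 - \left(- \frac{56947}{2}\right) 211\right) - 294377\right) = - 165429 \left(\left(-174 + \frac{12015817}{2}\right) - 294377\right) = - 165429 \left(\frac{12015469}{2} - 294377\right) = \left(-165429\right) \frac{11426715}{2} = - \frac{1890310035735}{2}$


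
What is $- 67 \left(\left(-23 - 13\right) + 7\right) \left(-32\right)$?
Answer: $-62176$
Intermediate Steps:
$- 67 \left(\left(-23 - 13\right) + 7\right) \left(-32\right) = - 67 \left(-36 + 7\right) \left(-32\right) = \left(-67\right) \left(-29\right) \left(-32\right) = 1943 \left(-32\right) = -62176$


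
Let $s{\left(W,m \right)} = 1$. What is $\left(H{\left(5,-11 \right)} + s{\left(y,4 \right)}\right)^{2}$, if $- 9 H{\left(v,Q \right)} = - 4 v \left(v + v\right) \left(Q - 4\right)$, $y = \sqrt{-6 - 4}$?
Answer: $\frac{994009}{9} \approx 1.1045 \cdot 10^{5}$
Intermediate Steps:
$y = i \sqrt{10}$ ($y = \sqrt{-10} = i \sqrt{10} \approx 3.1623 i$)
$H{\left(v,Q \right)} = \frac{8 v^{2} \left(-4 + Q\right)}{9}$ ($H{\left(v,Q \right)} = - \frac{- 4 v \left(v + v\right) \left(Q - 4\right)}{9} = - \frac{- 4 v 2 v \left(-4 + Q\right)}{9} = - \frac{\left(-8\right) v^{2} \left(-4 + Q\right)}{9} = \frac{8 v^{2} \left(-4 + Q\right)}{9}$)
$\left(H{\left(5,-11 \right)} + s{\left(y,4 \right)}\right)^{2} = \left(\frac{8 \cdot 5^{2} \left(-4 - 11\right)}{9} + 1\right)^{2} = \left(\frac{8}{9} \cdot 25 \left(-15\right) + 1\right)^{2} = \left(- \frac{1000}{3} + 1\right)^{2} = \left(- \frac{997}{3}\right)^{2} = \frac{994009}{9}$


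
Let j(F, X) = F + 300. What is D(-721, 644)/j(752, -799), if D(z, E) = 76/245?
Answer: 19/64435 ≈ 0.00029487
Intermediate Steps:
j(F, X) = 300 + F
D(z, E) = 76/245 (D(z, E) = 76*(1/245) = 76/245)
D(-721, 644)/j(752, -799) = 76/(245*(300 + 752)) = (76/245)/1052 = (76/245)*(1/1052) = 19/64435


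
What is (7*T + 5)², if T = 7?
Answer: 2916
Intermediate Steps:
(7*T + 5)² = (7*7 + 5)² = (49 + 5)² = 54² = 2916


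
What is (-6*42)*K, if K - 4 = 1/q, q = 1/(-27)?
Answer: 5796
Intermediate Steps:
q = -1/27 ≈ -0.037037
K = -23 (K = 4 + 1/(-1/27) = 4 - 27 = -23)
(-6*42)*K = -6*42*(-23) = -252*(-23) = 5796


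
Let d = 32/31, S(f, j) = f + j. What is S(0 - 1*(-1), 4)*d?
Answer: 160/31 ≈ 5.1613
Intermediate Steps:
d = 32/31 (d = 32*(1/31) = 32/31 ≈ 1.0323)
S(0 - 1*(-1), 4)*d = ((0 - 1*(-1)) + 4)*(32/31) = ((0 + 1) + 4)*(32/31) = (1 + 4)*(32/31) = 5*(32/31) = 160/31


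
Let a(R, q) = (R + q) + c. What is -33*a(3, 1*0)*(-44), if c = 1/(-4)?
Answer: 3993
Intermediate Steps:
c = -¼ ≈ -0.25000
a(R, q) = -¼ + R + q (a(R, q) = (R + q) - ¼ = -¼ + R + q)
-33*a(3, 1*0)*(-44) = -33*(-¼ + 3 + 1*0)*(-44) = -33*(-¼ + 3 + 0)*(-44) = -33*11/4*(-44) = -363/4*(-44) = 3993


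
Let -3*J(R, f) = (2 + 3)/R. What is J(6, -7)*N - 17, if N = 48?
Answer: -91/3 ≈ -30.333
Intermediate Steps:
J(R, f) = -5/(3*R) (J(R, f) = -(2 + 3)/(3*R) = -5/(3*R))
J(6, -7)*N - 17 = -5/3/6*48 - 17 = -5/3*1/6*48 - 17 = -5/18*48 - 17 = -40/3 - 17 = -91/3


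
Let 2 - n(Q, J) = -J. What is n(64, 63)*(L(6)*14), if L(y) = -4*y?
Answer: -21840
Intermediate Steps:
n(Q, J) = 2 + J (n(Q, J) = 2 - (-1)*J = 2 + J)
n(64, 63)*(L(6)*14) = (2 + 63)*(-4*6*14) = 65*(-24*14) = 65*(-336) = -21840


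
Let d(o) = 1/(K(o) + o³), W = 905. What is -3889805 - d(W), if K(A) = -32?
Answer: -2883191899339366/741217593 ≈ -3.8898e+6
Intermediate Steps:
d(o) = 1/(-32 + o³)
-3889805 - d(W) = -3889805 - 1/(-32 + 905³) = -3889805 - 1/(-32 + 741217625) = -3889805 - 1/741217593 = -2883191899339366/741217593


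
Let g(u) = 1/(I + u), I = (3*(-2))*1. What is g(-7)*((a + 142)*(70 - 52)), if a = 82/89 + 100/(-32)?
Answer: -895815/4628 ≈ -193.56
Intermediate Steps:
a = -1569/712 (a = 82*(1/89) + 100*(-1/32) = 82/89 - 25/8 = -1569/712 ≈ -2.2037)
I = -6 (I = -6*1 = -6)
g(u) = 1/(-6 + u)
g(-7)*((a + 142)*(70 - 52)) = ((-1569/712 + 142)*(70 - 52))/(-6 - 7) = ((99535/712)*18)/(-13) = -1/13*895815/356 = -895815/4628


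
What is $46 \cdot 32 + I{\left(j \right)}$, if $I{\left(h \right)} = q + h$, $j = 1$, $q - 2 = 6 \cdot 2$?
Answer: $1487$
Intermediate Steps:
$q = 14$ ($q = 2 + 6 \cdot 2 = 2 + 12 = 14$)
$I{\left(h \right)} = 14 + h$
$46 \cdot 32 + I{\left(j \right)} = 46 \cdot 32 + \left(14 + 1\right) = 1472 + 15 = 1487$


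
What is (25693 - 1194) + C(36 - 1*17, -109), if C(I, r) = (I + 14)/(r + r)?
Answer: 5340749/218 ≈ 24499.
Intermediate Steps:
C(I, r) = (14 + I)/(2*r) (C(I, r) = (14 + I)/((2*r)) = (14 + I)*(1/(2*r)) = (14 + I)/(2*r))
(25693 - 1194) + C(36 - 1*17, -109) = (25693 - 1194) + (½)*(14 + (36 - 1*17))/(-109) = 24499 + (½)*(-1/109)*(14 + (36 - 17)) = 24499 + (½)*(-1/109)*(14 + 19) = 24499 + (½)*(-1/109)*33 = 24499 - 33/218 = 5340749/218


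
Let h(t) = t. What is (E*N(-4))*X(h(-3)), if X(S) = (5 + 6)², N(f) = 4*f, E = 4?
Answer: -7744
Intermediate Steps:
X(S) = 121 (X(S) = 11² = 121)
(E*N(-4))*X(h(-3)) = (4*(4*(-4)))*121 = (4*(-16))*121 = -64*121 = -7744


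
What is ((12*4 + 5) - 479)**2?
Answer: 181476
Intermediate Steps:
((12*4 + 5) - 479)**2 = ((48 + 5) - 479)**2 = (53 - 479)**2 = (-426)**2 = 181476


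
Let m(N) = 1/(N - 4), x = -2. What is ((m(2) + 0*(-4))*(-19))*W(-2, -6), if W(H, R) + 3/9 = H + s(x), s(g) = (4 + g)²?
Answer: 95/6 ≈ 15.833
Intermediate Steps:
m(N) = 1/(-4 + N)
W(H, R) = 11/3 + H (W(H, R) = -⅓ + (H + (4 - 2)²) = -⅓ + (H + 2²) = -⅓ + (H + 4) = -⅓ + (4 + H) = 11/3 + H)
((m(2) + 0*(-4))*(-19))*W(-2, -6) = ((1/(-4 + 2) + 0*(-4))*(-19))*(11/3 - 2) = ((1/(-2) + 0)*(-19))*(5/3) = ((-½ + 0)*(-19))*(5/3) = -½*(-19)*(5/3) = (19/2)*(5/3) = 95/6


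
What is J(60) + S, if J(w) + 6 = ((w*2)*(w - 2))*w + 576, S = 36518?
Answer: 454688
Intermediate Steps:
J(w) = 570 + 2*w²*(-2 + w) (J(w) = -6 + (((w*2)*(w - 2))*w + 576) = -6 + (((2*w)*(-2 + w))*w + 576) = -6 + ((2*w*(-2 + w))*w + 576) = -6 + (2*w²*(-2 + w) + 576) = -6 + (576 + 2*w²*(-2 + w)) = 570 + 2*w²*(-2 + w))
J(60) + S = (570 - 4*60² + 2*60³) + 36518 = (570 - 4*3600 + 2*216000) + 36518 = (570 - 14400 + 432000) + 36518 = 418170 + 36518 = 454688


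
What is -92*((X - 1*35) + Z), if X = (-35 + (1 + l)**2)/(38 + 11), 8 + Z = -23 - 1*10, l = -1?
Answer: 49404/7 ≈ 7057.7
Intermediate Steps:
Z = -41 (Z = -8 + (-23 - 1*10) = -8 + (-23 - 10) = -8 - 33 = -41)
X = -5/7 (X = (-35 + (1 - 1)**2)/(38 + 11) = (-35 + 0**2)/49 = (-35 + 0)*(1/49) = -35*1/49 = -5/7 ≈ -0.71429)
-92*((X - 1*35) + Z) = -92*((-5/7 - 1*35) - 41) = -92*((-5/7 - 35) - 41) = -92*(-250/7 - 41) = -92*(-537/7) = 49404/7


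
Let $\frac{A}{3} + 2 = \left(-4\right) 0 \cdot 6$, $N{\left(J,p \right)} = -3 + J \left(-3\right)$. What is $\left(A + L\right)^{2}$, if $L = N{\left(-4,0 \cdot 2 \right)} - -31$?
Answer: $1156$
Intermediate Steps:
$N{\left(J,p \right)} = -3 - 3 J$
$L = 40$ ($L = \left(-3 - -12\right) - -31 = \left(-3 + 12\right) + 31 = 9 + 31 = 40$)
$A = -6$ ($A = -6 + 3 \left(-4\right) 0 \cdot 6 = -6 + 3 \cdot 0 \cdot 6 = -6 + 3 \cdot 0 = -6 + 0 = -6$)
$\left(A + L\right)^{2} = \left(-6 + 40\right)^{2} = 34^{2} = 1156$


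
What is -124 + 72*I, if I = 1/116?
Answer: -3578/29 ≈ -123.38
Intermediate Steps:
I = 1/116 ≈ 0.0086207
-124 + 72*I = -124 + 72*(1/116) = -124 + 18/29 = -3578/29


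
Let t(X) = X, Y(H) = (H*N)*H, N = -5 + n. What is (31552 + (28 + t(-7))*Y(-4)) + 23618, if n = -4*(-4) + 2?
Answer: 59538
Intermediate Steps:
n = 18 (n = 16 + 2 = 18)
N = 13 (N = -5 + 18 = 13)
Y(H) = 13*H² (Y(H) = (H*13)*H = (13*H)*H = 13*H²)
(31552 + (28 + t(-7))*Y(-4)) + 23618 = (31552 + (28 - 7)*(13*(-4)²)) + 23618 = (31552 + 21*(13*16)) + 23618 = (31552 + 21*208) + 23618 = (31552 + 4368) + 23618 = 35920 + 23618 = 59538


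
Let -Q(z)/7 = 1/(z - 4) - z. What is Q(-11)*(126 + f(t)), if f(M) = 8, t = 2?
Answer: -153832/15 ≈ -10255.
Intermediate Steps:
Q(z) = -7/(-4 + z) + 7*z (Q(z) = -7*(1/(z - 4) - z) = -7*(1/(-4 + z) - z) = -7/(-4 + z) + 7*z)
Q(-11)*(126 + f(t)) = (7*(-1 + (-11)² - 4*(-11))/(-4 - 11))*(126 + 8) = (7*(-1 + 121 + 44)/(-15))*134 = (7*(-1/15)*164)*134 = -1148/15*134 = -153832/15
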